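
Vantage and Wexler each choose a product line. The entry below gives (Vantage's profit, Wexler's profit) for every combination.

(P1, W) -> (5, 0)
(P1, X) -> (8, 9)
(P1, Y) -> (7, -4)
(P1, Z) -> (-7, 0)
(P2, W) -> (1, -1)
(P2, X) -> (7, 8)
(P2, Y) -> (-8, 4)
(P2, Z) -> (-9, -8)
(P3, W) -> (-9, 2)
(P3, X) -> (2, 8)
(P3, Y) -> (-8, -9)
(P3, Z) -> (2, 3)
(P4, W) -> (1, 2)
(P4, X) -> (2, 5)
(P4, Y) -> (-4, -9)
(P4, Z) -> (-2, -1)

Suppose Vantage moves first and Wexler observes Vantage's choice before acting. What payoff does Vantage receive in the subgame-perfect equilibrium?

Wexler best-responds to each possible Vantage move:
- P1 → Wexler plays X (best of 0, 9, -4, 0); Vantage gets 8.
- P2 → Wexler plays X (best of -1, 8, 4, -8); Vantage gets 7.
- P3 → Wexler plays X (best of 2, 8, -9, 3); Vantage gets 2.
- P4 → Wexler plays X (best of 2, 5, -9, -1); Vantage gets 2.
Vantage's induced payoffs are 8, 7, 2, 2, so Vantage commits to P1. Subgame-perfect outcome: (P1, X) with payoffs (8, 9).

8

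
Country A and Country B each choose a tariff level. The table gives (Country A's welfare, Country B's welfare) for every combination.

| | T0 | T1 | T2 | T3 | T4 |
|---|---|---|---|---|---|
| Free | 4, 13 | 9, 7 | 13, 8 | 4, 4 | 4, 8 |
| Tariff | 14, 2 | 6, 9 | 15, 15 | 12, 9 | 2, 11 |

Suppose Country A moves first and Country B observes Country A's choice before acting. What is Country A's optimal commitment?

Work backward from Country B's decision.
- Free → Country B plays T0 (best of 13, 7, 8, 4, 8); Country A gets 4.
- Tariff → Country B plays T2 (best of 2, 9, 15, 9, 11); Country A gets 15.
Among 4, 15, the best is 15 at Tariff. Subgame-perfect outcome: (Tariff, T2) with payoffs (15, 15).

Tariff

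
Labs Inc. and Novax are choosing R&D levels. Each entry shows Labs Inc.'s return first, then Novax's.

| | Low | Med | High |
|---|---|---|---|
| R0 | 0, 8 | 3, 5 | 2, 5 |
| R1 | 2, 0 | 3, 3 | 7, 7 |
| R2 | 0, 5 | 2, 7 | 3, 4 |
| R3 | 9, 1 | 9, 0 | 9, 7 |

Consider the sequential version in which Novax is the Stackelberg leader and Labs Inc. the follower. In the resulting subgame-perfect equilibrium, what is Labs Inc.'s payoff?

9

Solve by backward induction (Novax leads).
- Low → Labs Inc. plays R3 (best of 0, 2, 0, 9); Novax gets 1.
- Med → Labs Inc. plays R3 (best of 3, 3, 2, 9); Novax gets 0.
- High → Labs Inc. plays R3 (best of 2, 7, 3, 9); Novax gets 7.
Among 1, 0, 7, the best is 7 at High. Subgame-perfect outcome: (R3, High) with payoffs (9, 7).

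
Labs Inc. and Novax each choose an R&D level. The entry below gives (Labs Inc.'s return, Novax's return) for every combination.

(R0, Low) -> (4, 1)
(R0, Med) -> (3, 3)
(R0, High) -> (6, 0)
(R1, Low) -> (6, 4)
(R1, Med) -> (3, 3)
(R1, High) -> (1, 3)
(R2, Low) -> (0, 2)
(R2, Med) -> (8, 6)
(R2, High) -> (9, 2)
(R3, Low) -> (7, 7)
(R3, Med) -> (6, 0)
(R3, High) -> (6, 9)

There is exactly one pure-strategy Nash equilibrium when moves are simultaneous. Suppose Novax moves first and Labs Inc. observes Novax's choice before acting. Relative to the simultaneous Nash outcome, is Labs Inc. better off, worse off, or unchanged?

worse off

Labs Inc. best-responds to each possible Novax move:
- Low: BR = R3, leader payoff 7.
- Med: BR = R2, leader payoff 6.
- High: BR = R2, leader payoff 2.
Among 7, 6, 2, the best is 7 at Low. Subgame-perfect outcome: (R3, Low) with payoffs (7, 7).
Under simultaneous play:
Labs Inc.'s best replies: Low→R3; Med→R2; High→R2.
Novax's best replies: R0→Med; R1→Low; R2→Med; R3→High.
Only (R2, Med) has each player best-responding; Nash payoffs (8, 6).
Labs Inc. earns 7 sequentially versus 8 at the Nash outcome: worse off.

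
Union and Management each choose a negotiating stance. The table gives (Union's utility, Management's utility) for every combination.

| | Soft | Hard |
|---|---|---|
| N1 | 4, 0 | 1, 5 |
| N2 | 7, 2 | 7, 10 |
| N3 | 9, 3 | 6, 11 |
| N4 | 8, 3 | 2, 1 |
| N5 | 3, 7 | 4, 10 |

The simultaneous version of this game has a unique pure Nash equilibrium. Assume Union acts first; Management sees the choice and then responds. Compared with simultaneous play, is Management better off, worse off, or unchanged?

Solve by backward induction (Union leads).
- N1: BR = Hard, leader payoff 1.
- N2: BR = Hard, leader payoff 7.
- N3: BR = Hard, leader payoff 6.
- N4: BR = Soft, leader payoff 8.
- N5: BR = Hard, leader payoff 4.
Among 1, 7, 6, 8, 4, the best is 8 at N4. Subgame-perfect outcome: (N4, Soft) with payoffs (8, 3).
Under simultaneous play:
Union's best replies: Soft→N3; Hard→N2.
Management's best replies: N1→Hard; N2→Hard; N3→Hard; N4→Soft; N5→Hard.
The unique mutual best reply is (N2, Hard), giving (7, 10).
Management earns 3 sequentially versus 10 at the Nash outcome: worse off.

worse off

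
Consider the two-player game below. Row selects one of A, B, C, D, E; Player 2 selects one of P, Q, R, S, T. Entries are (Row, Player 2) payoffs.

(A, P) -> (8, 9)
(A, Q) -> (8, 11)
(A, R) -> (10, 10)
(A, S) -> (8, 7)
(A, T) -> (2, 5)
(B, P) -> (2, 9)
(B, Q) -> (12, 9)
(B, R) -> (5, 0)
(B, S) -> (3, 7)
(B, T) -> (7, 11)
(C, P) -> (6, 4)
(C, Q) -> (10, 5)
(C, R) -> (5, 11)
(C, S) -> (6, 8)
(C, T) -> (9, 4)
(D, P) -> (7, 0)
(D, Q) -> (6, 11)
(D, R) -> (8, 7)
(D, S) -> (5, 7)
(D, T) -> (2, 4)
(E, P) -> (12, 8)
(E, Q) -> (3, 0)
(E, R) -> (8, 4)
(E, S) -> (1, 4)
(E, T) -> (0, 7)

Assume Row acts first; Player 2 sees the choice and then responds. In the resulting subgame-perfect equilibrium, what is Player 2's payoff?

Player 2 best-responds to each possible Row move:
- A → Player 2 plays Q (best of 9, 11, 10, 7, 5); Row gets 8.
- B → Player 2 plays T (best of 9, 9, 0, 7, 11); Row gets 7.
- C → Player 2 plays R (best of 4, 5, 11, 8, 4); Row gets 5.
- D → Player 2 plays Q (best of 0, 11, 7, 7, 4); Row gets 6.
- E → Player 2 plays P (best of 8, 0, 4, 4, 7); Row gets 12.
Maximizing over 8, 7, 5, 6, 12, Row chooses E. Subgame-perfect outcome: (E, P) with payoffs (12, 8).

8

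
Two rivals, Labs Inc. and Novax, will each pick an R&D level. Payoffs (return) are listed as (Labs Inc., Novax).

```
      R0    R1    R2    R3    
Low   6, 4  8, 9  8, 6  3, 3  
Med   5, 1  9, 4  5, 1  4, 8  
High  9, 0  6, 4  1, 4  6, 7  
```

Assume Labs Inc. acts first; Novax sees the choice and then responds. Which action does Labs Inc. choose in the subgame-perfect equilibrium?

Work backward from Novax's decision.
- Low: BR = R1, leader payoff 8.
- Med: BR = R3, leader payoff 4.
- High: BR = R3, leader payoff 6.
Among 8, 4, 6, the best is 8 at Low. Subgame-perfect outcome: (Low, R1) with payoffs (8, 9).

Low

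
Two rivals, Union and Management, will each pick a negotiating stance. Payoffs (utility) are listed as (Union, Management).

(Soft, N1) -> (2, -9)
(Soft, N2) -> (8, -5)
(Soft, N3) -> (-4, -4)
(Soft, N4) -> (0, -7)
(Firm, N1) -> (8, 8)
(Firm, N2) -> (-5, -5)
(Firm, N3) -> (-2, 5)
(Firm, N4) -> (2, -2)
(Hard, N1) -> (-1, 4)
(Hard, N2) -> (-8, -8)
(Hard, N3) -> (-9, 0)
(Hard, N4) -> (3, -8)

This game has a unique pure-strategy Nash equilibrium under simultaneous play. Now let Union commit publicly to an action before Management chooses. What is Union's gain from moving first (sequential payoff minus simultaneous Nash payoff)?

0

Management best-responds to each possible Union move:
- Soft: BR = N3, leader payoff -4.
- Firm: BR = N1, leader payoff 8.
- Hard: BR = N1, leader payoff -1.
Maximizing over -4, 8, -1, Union chooses Firm. Subgame-perfect outcome: (Firm, N1) with payoffs (8, 8).
Under simultaneous play:
Union's best replies: N1→Firm; N2→Soft; N3→Firm; N4→Hard.
Management's best replies: Soft→N3; Firm→N1; Hard→N1.
The unique mutual best reply is (Firm, N1), giving (8, 8).
Union's commitment gain: 8 − 8 = 0.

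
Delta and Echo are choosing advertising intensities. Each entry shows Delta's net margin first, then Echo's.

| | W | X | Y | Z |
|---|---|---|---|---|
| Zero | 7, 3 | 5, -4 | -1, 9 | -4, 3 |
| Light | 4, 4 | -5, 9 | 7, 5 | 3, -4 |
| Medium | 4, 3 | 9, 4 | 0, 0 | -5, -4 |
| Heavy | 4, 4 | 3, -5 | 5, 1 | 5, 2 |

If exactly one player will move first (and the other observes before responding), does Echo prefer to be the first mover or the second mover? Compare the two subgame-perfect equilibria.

first

If Delta leads: Echo's best replies are Zero→Y, Light→X, Medium→X, Heavy→W; Delta's induced payoffs -1, -5, 9, 4; outcome (Medium, X), payoffs (9, 4).
If Echo leads: Delta's best replies are W→Zero, X→Medium, Y→Light, Z→Heavy; Echo's induced payoffs 3, 4, 5, 2; outcome (Light, Y), payoffs (7, 5).
Echo gets 5 moving first and 4 moving second, so Echo prefers to move first.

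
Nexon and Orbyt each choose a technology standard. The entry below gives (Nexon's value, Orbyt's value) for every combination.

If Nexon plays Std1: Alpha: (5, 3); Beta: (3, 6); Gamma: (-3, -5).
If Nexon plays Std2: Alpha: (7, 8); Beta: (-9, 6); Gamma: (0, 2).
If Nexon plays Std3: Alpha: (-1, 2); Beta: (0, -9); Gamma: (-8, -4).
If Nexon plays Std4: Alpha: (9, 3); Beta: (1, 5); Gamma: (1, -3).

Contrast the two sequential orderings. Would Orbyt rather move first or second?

If Nexon leads: Orbyt's best replies are Std1→Beta, Std2→Alpha, Std3→Alpha, Std4→Beta; Nexon's induced payoffs 3, 7, -1, 1; outcome (Std2, Alpha), payoffs (7, 8).
If Orbyt leads: Nexon's best replies are Alpha→Std4, Beta→Std1, Gamma→Std4; Orbyt's induced payoffs 3, 6, -3; outcome (Std1, Beta), payoffs (3, 6).
Orbyt gets 6 moving first and 8 moving second, so Orbyt prefers to move second.

second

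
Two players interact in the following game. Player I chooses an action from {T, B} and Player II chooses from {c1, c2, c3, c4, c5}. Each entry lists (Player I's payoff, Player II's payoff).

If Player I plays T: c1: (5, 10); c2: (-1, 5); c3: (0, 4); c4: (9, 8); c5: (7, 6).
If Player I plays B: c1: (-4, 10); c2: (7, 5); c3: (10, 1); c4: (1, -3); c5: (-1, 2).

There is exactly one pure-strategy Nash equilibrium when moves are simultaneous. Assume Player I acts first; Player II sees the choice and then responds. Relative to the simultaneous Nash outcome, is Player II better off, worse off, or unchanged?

unchanged

Backward induction with Player I moving first.
- T → Player II plays c1 (best of 10, 5, 4, 8, 6); Player I gets 5.
- B → Player II plays c1 (best of 10, 5, 1, -3, 2); Player I gets -4.
Maximizing over 5, -4, Player I chooses T. Subgame-perfect outcome: (T, c1) with payoffs (5, 10).
Under simultaneous play:
Player I's best replies: c1→T; c2→B; c3→B; c4→T; c5→T.
Player II's best replies: T→c1; B→c1.
Only (T, c1) has each player best-responding; Nash payoffs (5, 10).
Player II earns 10 sequentially versus 10 at the Nash outcome: unchanged.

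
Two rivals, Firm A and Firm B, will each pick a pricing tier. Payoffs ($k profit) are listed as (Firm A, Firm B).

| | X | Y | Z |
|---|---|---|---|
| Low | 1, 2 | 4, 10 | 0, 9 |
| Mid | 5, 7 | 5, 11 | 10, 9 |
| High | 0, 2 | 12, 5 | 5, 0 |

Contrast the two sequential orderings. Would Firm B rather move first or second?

If Firm A leads: Firm B's best replies are Low→Y, Mid→Y, High→Y; Firm A's induced payoffs 4, 5, 12; outcome (High, Y), payoffs (12, 5).
If Firm B leads: Firm A's best replies are X→Mid, Y→High, Z→Mid; Firm B's induced payoffs 7, 5, 9; outcome (Mid, Z), payoffs (10, 9).
Firm B gets 9 moving first and 5 moving second, so Firm B prefers to move first.

first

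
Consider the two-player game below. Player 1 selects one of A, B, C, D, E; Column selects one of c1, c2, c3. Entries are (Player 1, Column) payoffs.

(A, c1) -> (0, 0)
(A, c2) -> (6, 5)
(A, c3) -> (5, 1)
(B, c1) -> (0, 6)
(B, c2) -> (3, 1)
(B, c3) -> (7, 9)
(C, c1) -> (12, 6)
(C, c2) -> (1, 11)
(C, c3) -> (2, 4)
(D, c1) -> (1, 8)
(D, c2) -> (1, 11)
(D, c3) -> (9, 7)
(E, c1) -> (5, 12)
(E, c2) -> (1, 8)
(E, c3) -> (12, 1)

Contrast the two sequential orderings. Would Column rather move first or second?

If Player 1 leads: Column's best replies are A→c2, B→c3, C→c2, D→c2, E→c1; Player 1's induced payoffs 6, 7, 1, 1, 5; outcome (B, c3), payoffs (7, 9).
If Column leads: Player 1's best replies are c1→C, c2→A, c3→E; Column's induced payoffs 6, 5, 1; outcome (C, c1), payoffs (12, 6).
Column gets 6 moving first and 9 moving second, so Column prefers to move second.

second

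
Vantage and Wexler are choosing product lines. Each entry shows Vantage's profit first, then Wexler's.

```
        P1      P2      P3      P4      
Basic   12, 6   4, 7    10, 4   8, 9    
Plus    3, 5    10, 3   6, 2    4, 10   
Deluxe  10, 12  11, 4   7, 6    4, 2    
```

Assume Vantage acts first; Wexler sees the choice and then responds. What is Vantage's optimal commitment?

Deluxe

Work backward from Wexler's decision.
- Basic → Wexler plays P4 (best of 6, 7, 4, 9); Vantage gets 8.
- Plus → Wexler plays P4 (best of 5, 3, 2, 10); Vantage gets 4.
- Deluxe → Wexler plays P1 (best of 12, 4, 6, 2); Vantage gets 10.
Maximizing over 8, 4, 10, Vantage chooses Deluxe. Subgame-perfect outcome: (Deluxe, P1) with payoffs (10, 12).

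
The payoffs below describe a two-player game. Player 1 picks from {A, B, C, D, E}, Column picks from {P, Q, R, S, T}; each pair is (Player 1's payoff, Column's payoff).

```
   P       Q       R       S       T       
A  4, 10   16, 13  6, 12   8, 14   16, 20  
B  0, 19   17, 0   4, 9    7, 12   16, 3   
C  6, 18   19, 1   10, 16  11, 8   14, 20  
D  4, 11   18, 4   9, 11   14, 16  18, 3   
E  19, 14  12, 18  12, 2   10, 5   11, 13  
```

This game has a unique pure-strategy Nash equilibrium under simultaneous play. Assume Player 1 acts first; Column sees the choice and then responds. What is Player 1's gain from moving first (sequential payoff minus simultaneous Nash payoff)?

Work backward from Column's decision.
- A: BR = T, leader payoff 16.
- B: BR = P, leader payoff 0.
- C: BR = T, leader payoff 14.
- D: BR = S, leader payoff 14.
- E: BR = Q, leader payoff 12.
Among 16, 0, 14, 14, 12, the best is 16 at A. Subgame-perfect outcome: (A, T) with payoffs (16, 20).
For the simultaneous game, intersect best replies.
Player 1's best replies: P→E; Q→C; R→E; S→D; T→D.
Column's best replies: A→T; B→P; C→T; D→S; E→Q.
The unique mutual best reply is (D, S), giving (14, 16).
Player 1's commitment gain: 16 − 14 = 2.

2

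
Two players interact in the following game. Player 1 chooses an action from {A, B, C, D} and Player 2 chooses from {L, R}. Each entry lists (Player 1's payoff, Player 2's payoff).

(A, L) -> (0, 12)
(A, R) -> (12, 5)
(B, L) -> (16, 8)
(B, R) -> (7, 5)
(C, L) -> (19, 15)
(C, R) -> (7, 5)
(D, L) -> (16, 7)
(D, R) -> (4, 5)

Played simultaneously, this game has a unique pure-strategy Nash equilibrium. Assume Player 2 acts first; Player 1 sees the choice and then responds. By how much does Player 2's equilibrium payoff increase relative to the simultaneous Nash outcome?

0

Work backward from Player 1's decision.
- L: BR = C, leader payoff 15.
- R: BR = A, leader payoff 5.
Maximizing over 15, 5, Player 2 chooses L. Subgame-perfect outcome: (C, L) with payoffs (19, 15).
Now find the simultaneous Nash equilibrium.
Player 1's best replies: L→C; R→A.
Player 2's best replies: A→L; B→L; C→L; D→L.
The unique mutual best reply is (C, L), giving (19, 15).
Player 2's commitment gain: 15 − 15 = 0.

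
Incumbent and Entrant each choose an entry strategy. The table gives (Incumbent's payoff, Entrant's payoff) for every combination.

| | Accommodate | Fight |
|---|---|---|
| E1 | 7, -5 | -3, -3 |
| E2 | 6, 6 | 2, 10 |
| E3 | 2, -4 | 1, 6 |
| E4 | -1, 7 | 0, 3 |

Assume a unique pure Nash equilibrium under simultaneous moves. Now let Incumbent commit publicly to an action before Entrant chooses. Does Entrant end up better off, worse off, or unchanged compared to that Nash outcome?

Entrant best-responds to each possible Incumbent move:
- E1: BR = Fight, leader payoff -3.
- E2: BR = Fight, leader payoff 2.
- E3: BR = Fight, leader payoff 1.
- E4: BR = Accommodate, leader payoff -1.
Maximizing over -3, 2, 1, -1, Incumbent chooses E2. Subgame-perfect outcome: (E2, Fight) with payoffs (2, 10).
For the simultaneous game, intersect best replies.
Incumbent's best replies: Accommodate→E1; Fight→E2.
Entrant's best replies: E1→Fight; E2→Fight; E3→Fight; E4→Accommodate.
The unique mutual best reply is (E2, Fight), giving (2, 10).
Entrant earns 10 sequentially versus 10 at the Nash outcome: unchanged.

unchanged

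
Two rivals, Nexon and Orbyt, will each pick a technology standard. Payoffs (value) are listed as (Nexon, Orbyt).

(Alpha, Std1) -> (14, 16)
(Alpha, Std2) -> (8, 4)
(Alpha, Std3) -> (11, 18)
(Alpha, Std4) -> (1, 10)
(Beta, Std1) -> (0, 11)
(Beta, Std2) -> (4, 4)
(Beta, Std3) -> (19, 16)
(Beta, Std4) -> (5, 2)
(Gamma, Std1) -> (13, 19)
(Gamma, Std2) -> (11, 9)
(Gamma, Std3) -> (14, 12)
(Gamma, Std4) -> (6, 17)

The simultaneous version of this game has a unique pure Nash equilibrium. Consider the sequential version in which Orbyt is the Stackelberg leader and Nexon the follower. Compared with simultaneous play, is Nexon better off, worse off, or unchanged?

worse off

Solve by backward induction (Orbyt leads).
- Std1: BR = Alpha, leader payoff 16.
- Std2: BR = Gamma, leader payoff 9.
- Std3: BR = Beta, leader payoff 16.
- Std4: BR = Gamma, leader payoff 17.
Maximizing over 16, 9, 16, 17, Orbyt chooses Std4. Subgame-perfect outcome: (Gamma, Std4) with payoffs (6, 17).
Now find the simultaneous Nash equilibrium.
Nexon's best replies: Std1→Alpha; Std2→Gamma; Std3→Beta; Std4→Gamma.
Orbyt's best replies: Alpha→Std3; Beta→Std3; Gamma→Std1.
Only (Beta, Std3) has each player best-responding; Nash payoffs (19, 16).
Nexon earns 6 sequentially versus 19 at the Nash outcome: worse off.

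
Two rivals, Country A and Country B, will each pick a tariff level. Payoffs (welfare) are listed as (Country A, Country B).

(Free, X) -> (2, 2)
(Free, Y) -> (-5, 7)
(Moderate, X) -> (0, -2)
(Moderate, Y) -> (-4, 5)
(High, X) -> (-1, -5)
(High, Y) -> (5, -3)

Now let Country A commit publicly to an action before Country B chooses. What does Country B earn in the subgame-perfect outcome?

Country B best-responds to each possible Country A move:
- Free: Country B compares 2, 7 and picks Y; Country A would get -5.
- Moderate: Country B compares -2, 5 and picks Y; Country A would get -4.
- High: Country B compares -5, -3 and picks Y; Country A would get 5.
Among -5, -4, 5, the best is 5 at High. Subgame-perfect outcome: (High, Y) with payoffs (5, -3).

-3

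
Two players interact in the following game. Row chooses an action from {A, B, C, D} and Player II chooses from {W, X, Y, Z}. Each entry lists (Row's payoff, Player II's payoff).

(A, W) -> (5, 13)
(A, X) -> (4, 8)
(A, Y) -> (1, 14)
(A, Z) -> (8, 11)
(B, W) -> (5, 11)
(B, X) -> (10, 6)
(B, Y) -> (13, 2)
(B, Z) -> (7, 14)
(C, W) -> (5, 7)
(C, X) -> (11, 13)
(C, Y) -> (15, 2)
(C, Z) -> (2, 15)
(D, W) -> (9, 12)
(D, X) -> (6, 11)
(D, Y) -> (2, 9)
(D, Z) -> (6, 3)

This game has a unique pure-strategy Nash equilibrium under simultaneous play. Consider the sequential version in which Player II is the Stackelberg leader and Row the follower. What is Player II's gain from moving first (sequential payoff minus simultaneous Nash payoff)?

Row best-responds to each possible Player II move:
- W: Row compares 5, 5, 5, 9 and picks D; Player II would get 12.
- X: Row compares 4, 10, 11, 6 and picks C; Player II would get 13.
- Y: Row compares 1, 13, 15, 2 and picks C; Player II would get 2.
- Z: Row compares 8, 7, 2, 6 and picks A; Player II would get 11.
Maximizing over 12, 13, 2, 11, Player II chooses X. Subgame-perfect outcome: (C, X) with payoffs (11, 13).
For the simultaneous game, intersect best replies.
Row's best replies: W→D; X→C; Y→C; Z→A.
Player II's best replies: A→Y; B→Z; C→Z; D→W.
Only (D, W) has each player best-responding; Nash payoffs (9, 12).
Player II's commitment gain: 13 − 12 = 1.

1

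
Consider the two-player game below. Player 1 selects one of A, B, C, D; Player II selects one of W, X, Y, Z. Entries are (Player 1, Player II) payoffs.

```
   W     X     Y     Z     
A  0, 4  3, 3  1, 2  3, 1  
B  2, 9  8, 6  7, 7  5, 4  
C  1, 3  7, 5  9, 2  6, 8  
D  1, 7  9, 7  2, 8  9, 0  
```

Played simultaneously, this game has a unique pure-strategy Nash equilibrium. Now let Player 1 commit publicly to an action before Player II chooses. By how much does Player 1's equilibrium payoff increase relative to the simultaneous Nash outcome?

4

Player II best-responds to each possible Player 1 move:
- A: Player II compares 4, 3, 2, 1 and picks W; Player 1 would get 0.
- B: Player II compares 9, 6, 7, 4 and picks W; Player 1 would get 2.
- C: Player II compares 3, 5, 2, 8 and picks Z; Player 1 would get 6.
- D: Player II compares 7, 7, 8, 0 and picks Y; Player 1 would get 2.
Player 1's induced payoffs are 0, 2, 6, 2, so Player 1 commits to C. Subgame-perfect outcome: (C, Z) with payoffs (6, 8).
For the simultaneous game, intersect best replies.
Player 1's best replies: W→B; X→D; Y→C; Z→D.
Player II's best replies: A→W; B→W; C→Z; D→Y.
Only (B, W) has each player best-responding; Nash payoffs (2, 9).
Player 1's commitment gain: 6 − 2 = 4.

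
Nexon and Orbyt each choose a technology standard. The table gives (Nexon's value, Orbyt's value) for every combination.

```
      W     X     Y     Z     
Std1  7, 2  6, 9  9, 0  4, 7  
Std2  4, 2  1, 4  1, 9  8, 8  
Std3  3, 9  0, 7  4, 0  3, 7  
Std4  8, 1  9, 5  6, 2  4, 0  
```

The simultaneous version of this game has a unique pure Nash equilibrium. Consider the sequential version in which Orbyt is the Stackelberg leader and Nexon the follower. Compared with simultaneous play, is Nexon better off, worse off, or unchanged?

worse off

Backward induction with Orbyt moving first.
- W: Nexon compares 7, 4, 3, 8 and picks Std4; Orbyt would get 1.
- X: Nexon compares 6, 1, 0, 9 and picks Std4; Orbyt would get 5.
- Y: Nexon compares 9, 1, 4, 6 and picks Std1; Orbyt would get 0.
- Z: Nexon compares 4, 8, 3, 4 and picks Std2; Orbyt would get 8.
Among 1, 5, 0, 8, the best is 8 at Z. Subgame-perfect outcome: (Std2, Z) with payoffs (8, 8).
Under simultaneous play:
Nexon's best replies: W→Std4; X→Std4; Y→Std1; Z→Std2.
Orbyt's best replies: Std1→X; Std2→Y; Std3→W; Std4→X.
The unique mutual best reply is (Std4, X), giving (9, 5).
Nexon earns 8 sequentially versus 9 at the Nash outcome: worse off.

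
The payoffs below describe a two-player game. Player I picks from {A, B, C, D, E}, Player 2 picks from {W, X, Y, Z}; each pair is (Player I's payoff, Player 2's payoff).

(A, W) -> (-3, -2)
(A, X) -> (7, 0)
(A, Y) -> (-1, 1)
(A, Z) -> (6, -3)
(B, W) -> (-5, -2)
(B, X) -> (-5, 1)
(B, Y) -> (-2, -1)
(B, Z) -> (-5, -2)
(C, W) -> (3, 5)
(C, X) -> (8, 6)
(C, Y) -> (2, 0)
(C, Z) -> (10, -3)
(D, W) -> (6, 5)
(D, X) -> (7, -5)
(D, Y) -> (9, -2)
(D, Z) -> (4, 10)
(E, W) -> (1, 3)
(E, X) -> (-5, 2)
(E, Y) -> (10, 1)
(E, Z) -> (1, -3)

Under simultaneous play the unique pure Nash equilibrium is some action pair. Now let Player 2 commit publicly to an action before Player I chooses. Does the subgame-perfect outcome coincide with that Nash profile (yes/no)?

Backward induction with Player 2 moving first.
- W: BR = D, leader payoff 5.
- X: BR = C, leader payoff 6.
- Y: BR = E, leader payoff 1.
- Z: BR = C, leader payoff -3.
Player 2's induced payoffs are 5, 6, 1, -3, so Player 2 commits to X. Subgame-perfect outcome: (C, X) with payoffs (8, 6).
Now find the simultaneous Nash equilibrium.
Player I's best replies: W→D; X→C; Y→E; Z→C.
Player 2's best replies: A→Y; B→X; C→X; D→Z; E→W.
Only (C, X) has each player best-responding; Nash payoffs (8, 6).
Sequential outcome (C, X) coincides with the Nash profile (C, X).

yes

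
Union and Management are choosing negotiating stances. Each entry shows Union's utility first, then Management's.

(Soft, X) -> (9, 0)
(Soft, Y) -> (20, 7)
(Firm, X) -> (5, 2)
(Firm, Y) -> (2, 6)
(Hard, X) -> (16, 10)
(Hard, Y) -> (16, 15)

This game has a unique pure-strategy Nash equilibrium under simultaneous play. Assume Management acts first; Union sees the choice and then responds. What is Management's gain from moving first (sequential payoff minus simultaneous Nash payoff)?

3

Work backward from Union's decision.
- X: Union compares 9, 5, 16 and picks Hard; Management would get 10.
- Y: Union compares 20, 2, 16 and picks Soft; Management would get 7.
Maximizing over 10, 7, Management chooses X. Subgame-perfect outcome: (Hard, X) with payoffs (16, 10).
For the simultaneous game, intersect best replies.
Union's best replies: X→Hard; Y→Soft.
Management's best replies: Soft→Y; Firm→Y; Hard→Y.
Only (Soft, Y) has each player best-responding; Nash payoffs (20, 7).
Management's commitment gain: 10 − 7 = 3.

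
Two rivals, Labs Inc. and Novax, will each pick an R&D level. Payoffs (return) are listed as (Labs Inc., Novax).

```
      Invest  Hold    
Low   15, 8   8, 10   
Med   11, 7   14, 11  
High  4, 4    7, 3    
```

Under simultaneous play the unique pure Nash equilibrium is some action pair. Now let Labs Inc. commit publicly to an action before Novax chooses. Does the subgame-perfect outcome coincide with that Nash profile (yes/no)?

Solve by backward induction (Labs Inc. leads).
- Low: BR = Hold, leader payoff 8.
- Med: BR = Hold, leader payoff 14.
- High: BR = Invest, leader payoff 4.
Maximizing over 8, 14, 4, Labs Inc. chooses Med. Subgame-perfect outcome: (Med, Hold) with payoffs (14, 11).
Under simultaneous play:
Labs Inc.'s best replies: Invest→Low; Hold→Med.
Novax's best replies: Low→Hold; Med→Hold; High→Invest.
The unique mutual best reply is (Med, Hold), giving (14, 11).
Sequential outcome (Med, Hold) coincides with the Nash profile (Med, Hold).

yes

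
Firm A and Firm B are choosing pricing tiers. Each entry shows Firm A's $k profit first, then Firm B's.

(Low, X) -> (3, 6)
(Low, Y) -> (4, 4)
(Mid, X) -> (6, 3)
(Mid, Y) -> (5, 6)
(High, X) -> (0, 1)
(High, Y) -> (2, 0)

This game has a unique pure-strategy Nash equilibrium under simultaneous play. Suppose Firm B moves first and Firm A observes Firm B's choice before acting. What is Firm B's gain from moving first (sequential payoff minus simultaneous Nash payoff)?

Firm A best-responds to each possible Firm B move:
- X → Firm A plays Mid (best of 3, 6, 0); Firm B gets 3.
- Y → Firm A plays Mid (best of 4, 5, 2); Firm B gets 6.
Among 3, 6, the best is 6 at Y. Subgame-perfect outcome: (Mid, Y) with payoffs (5, 6).
For the simultaneous game, intersect best replies.
Firm A's best replies: X→Mid; Y→Mid.
Firm B's best replies: Low→X; Mid→Y; High→X.
The unique mutual best reply is (Mid, Y), giving (5, 6).
Firm B's commitment gain: 6 − 6 = 0.

0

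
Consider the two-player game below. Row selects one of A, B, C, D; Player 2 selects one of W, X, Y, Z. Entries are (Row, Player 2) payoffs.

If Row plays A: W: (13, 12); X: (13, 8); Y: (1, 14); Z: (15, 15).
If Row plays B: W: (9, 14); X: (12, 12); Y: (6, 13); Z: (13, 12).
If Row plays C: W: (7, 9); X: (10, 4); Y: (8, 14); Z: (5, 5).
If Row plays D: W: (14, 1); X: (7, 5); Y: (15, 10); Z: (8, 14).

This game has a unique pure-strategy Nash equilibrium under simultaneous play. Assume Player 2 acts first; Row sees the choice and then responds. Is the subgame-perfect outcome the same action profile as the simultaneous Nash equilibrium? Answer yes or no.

Solve by backward induction (Player 2 leads).
- W: Row compares 13, 9, 7, 14 and picks D; Player 2 would get 1.
- X: Row compares 13, 12, 10, 7 and picks A; Player 2 would get 8.
- Y: Row compares 1, 6, 8, 15 and picks D; Player 2 would get 10.
- Z: Row compares 15, 13, 5, 8 and picks A; Player 2 would get 15.
Player 2's induced payoffs are 1, 8, 10, 15, so Player 2 commits to Z. Subgame-perfect outcome: (A, Z) with payoffs (15, 15).
Now find the simultaneous Nash equilibrium.
Row's best replies: W→D; X→A; Y→D; Z→A.
Player 2's best replies: A→Z; B→W; C→Y; D→Z.
The unique mutual best reply is (A, Z), giving (15, 15).
Sequential outcome (A, Z) coincides with the Nash profile (A, Z).

yes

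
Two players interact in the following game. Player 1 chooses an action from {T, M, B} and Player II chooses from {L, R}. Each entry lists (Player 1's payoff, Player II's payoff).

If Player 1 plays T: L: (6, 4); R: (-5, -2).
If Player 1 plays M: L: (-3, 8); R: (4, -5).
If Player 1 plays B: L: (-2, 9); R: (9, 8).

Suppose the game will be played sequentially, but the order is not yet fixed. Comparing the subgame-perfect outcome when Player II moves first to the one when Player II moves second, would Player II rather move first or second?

If Player 1 leads: Player II's best replies are T→L, M→L, B→L; Player 1's induced payoffs 6, -3, -2; outcome (T, L), payoffs (6, 4).
If Player II leads: Player 1's best replies are L→T, R→B; Player II's induced payoffs 4, 8; outcome (B, R), payoffs (9, 8).
Player II gets 8 moving first and 4 moving second, so Player II prefers to move first.

first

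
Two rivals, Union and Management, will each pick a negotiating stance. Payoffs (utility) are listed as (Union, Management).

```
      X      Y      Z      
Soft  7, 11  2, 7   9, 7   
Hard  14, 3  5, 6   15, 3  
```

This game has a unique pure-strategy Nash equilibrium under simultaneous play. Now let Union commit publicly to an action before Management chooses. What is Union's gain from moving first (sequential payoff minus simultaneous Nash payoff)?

Work backward from Management's decision.
- Soft: Management compares 11, 7, 7 and picks X; Union would get 7.
- Hard: Management compares 3, 6, 3 and picks Y; Union would get 5.
Among 7, 5, the best is 7 at Soft. Subgame-perfect outcome: (Soft, X) with payoffs (7, 11).
For the simultaneous game, intersect best replies.
Union's best replies: X→Hard; Y→Hard; Z→Hard.
Management's best replies: Soft→X; Hard→Y.
Only (Hard, Y) has each player best-responding; Nash payoffs (5, 6).
Union's commitment gain: 7 − 5 = 2.

2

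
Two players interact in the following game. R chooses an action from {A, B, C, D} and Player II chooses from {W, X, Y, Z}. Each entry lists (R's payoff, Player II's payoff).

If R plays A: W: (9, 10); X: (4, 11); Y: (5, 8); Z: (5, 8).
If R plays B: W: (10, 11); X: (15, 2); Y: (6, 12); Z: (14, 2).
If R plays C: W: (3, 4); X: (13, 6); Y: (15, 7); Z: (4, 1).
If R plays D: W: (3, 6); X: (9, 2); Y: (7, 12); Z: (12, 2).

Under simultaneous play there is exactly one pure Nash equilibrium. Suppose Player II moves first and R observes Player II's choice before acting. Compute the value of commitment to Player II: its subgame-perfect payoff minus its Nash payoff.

Backward induction with Player II moving first.
- W: BR = B, leader payoff 11.
- X: BR = B, leader payoff 2.
- Y: BR = C, leader payoff 7.
- Z: BR = B, leader payoff 2.
Among 11, 2, 7, 2, the best is 11 at W. Subgame-perfect outcome: (B, W) with payoffs (10, 11).
Now find the simultaneous Nash equilibrium.
R's best replies: W→B; X→B; Y→C; Z→B.
Player II's best replies: A→X; B→Y; C→Y; D→Y.
The unique mutual best reply is (C, Y), giving (15, 7).
Player II's commitment gain: 11 − 7 = 4.

4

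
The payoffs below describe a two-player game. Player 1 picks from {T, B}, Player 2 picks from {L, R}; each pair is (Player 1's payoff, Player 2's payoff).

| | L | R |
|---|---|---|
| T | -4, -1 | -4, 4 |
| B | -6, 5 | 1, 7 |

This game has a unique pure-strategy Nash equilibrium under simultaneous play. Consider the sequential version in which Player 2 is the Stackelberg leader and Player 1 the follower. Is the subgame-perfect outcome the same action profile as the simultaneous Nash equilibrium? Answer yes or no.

yes

Backward induction with Player 2 moving first.
- L: BR = T, leader payoff -1.
- R: BR = B, leader payoff 7.
Among -1, 7, the best is 7 at R. Subgame-perfect outcome: (B, R) with payoffs (1, 7).
For the simultaneous game, intersect best replies.
Player 1's best replies: L→T; R→B.
Player 2's best replies: T→R; B→R.
The unique mutual best reply is (B, R), giving (1, 7).
Sequential outcome (B, R) coincides with the Nash profile (B, R).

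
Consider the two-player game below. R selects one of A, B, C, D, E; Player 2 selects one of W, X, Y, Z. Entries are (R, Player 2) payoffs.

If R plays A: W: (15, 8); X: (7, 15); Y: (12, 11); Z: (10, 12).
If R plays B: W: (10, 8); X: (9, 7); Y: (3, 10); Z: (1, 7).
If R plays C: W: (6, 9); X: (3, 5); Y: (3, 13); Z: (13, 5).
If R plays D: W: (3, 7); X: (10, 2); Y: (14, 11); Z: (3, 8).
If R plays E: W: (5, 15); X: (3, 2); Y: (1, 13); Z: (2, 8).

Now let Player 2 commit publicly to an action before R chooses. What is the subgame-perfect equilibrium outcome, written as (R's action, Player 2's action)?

R best-responds to each possible Player 2 move:
- W: BR = A, leader payoff 8.
- X: BR = D, leader payoff 2.
- Y: BR = D, leader payoff 11.
- Z: BR = C, leader payoff 5.
Among 8, 2, 11, 5, the best is 11 at Y. Subgame-perfect outcome: (D, Y) with payoffs (14, 11).

(D, Y)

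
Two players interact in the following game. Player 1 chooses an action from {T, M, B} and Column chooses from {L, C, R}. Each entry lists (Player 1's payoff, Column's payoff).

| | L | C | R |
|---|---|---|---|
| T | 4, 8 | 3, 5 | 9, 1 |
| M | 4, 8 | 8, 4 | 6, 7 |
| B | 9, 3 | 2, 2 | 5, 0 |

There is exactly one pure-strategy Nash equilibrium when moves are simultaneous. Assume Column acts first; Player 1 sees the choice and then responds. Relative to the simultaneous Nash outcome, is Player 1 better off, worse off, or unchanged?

worse off

Player 1 best-responds to each possible Column move:
- L: Player 1 compares 4, 4, 9 and picks B; Column would get 3.
- C: Player 1 compares 3, 8, 2 and picks M; Column would get 4.
- R: Player 1 compares 9, 6, 5 and picks T; Column would get 1.
Maximizing over 3, 4, 1, Column chooses C. Subgame-perfect outcome: (M, C) with payoffs (8, 4).
Now find the simultaneous Nash equilibrium.
Player 1's best replies: L→B; C→M; R→T.
Column's best replies: T→L; M→L; B→L.
The unique mutual best reply is (B, L), giving (9, 3).
Player 1 earns 8 sequentially versus 9 at the Nash outcome: worse off.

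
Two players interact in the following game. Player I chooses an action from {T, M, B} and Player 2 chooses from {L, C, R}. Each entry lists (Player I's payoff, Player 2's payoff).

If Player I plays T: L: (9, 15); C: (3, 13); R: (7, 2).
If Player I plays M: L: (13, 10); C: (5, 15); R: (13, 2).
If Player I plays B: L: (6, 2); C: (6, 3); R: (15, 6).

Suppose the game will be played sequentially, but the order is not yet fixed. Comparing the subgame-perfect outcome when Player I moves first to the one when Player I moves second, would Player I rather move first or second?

If Player I leads: Player 2's best replies are T→L, M→C, B→R; Player I's induced payoffs 9, 5, 15; outcome (B, R), payoffs (15, 6).
If Player 2 leads: Player I's best replies are L→M, C→B, R→B; Player 2's induced payoffs 10, 3, 6; outcome (M, L), payoffs (13, 10).
Player I gets 15 moving first and 13 moving second, so Player I prefers to move first.

first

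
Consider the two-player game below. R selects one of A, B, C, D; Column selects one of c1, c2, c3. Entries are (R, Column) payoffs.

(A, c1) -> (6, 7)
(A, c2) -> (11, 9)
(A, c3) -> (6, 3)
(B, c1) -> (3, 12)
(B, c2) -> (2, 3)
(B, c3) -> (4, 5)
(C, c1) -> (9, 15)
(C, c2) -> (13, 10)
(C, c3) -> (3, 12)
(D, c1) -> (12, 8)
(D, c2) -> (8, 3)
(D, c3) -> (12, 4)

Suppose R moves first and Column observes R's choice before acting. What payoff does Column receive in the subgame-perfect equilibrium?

8

Solve by backward induction (R leads).
- A → Column plays c2 (best of 7, 9, 3); R gets 11.
- B → Column plays c1 (best of 12, 3, 5); R gets 3.
- C → Column plays c1 (best of 15, 10, 12); R gets 9.
- D → Column plays c1 (best of 8, 3, 4); R gets 12.
Among 11, 3, 9, 12, the best is 12 at D. Subgame-perfect outcome: (D, c1) with payoffs (12, 8).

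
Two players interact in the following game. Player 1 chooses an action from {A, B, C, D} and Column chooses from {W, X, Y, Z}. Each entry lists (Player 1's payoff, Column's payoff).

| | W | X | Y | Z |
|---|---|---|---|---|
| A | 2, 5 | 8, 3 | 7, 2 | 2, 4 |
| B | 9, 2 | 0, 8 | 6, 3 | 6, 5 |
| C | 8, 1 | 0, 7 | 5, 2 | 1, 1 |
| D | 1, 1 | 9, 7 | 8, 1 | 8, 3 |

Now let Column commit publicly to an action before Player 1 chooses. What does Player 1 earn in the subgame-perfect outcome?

9

Player 1 best-responds to each possible Column move:
- W: BR = B, leader payoff 2.
- X: BR = D, leader payoff 7.
- Y: BR = D, leader payoff 1.
- Z: BR = D, leader payoff 3.
Column's induced payoffs are 2, 7, 1, 3, so Column commits to X. Subgame-perfect outcome: (D, X) with payoffs (9, 7).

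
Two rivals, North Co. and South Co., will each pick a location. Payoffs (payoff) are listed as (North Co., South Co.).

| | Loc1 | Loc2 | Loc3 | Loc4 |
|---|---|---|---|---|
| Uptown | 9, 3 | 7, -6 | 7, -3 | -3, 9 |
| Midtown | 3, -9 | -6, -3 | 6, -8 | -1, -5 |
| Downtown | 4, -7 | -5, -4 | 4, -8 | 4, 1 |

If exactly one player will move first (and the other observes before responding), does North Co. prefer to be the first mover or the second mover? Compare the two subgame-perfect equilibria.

If North Co. leads: South Co.'s best replies are Uptown→Loc4, Midtown→Loc2, Downtown→Loc4; North Co.'s induced payoffs -3, -6, 4; outcome (Downtown, Loc4), payoffs (4, 1).
If South Co. leads: North Co.'s best replies are Loc1→Uptown, Loc2→Uptown, Loc3→Uptown, Loc4→Downtown; South Co.'s induced payoffs 3, -6, -3, 1; outcome (Uptown, Loc1), payoffs (9, 3).
North Co. gets 4 moving first and 9 moving second, so North Co. prefers to move second.

second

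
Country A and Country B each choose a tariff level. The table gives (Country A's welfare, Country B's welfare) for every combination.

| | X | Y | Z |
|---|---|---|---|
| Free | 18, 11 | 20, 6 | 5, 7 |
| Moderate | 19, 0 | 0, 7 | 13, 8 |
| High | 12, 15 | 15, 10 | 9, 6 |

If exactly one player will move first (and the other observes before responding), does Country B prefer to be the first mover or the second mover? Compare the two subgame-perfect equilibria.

If Country A leads: Country B's best replies are Free→X, Moderate→Z, High→X; Country A's induced payoffs 18, 13, 12; outcome (Free, X), payoffs (18, 11).
If Country B leads: Country A's best replies are X→Moderate, Y→Free, Z→Moderate; Country B's induced payoffs 0, 6, 8; outcome (Moderate, Z), payoffs (13, 8).
Country B gets 8 moving first and 11 moving second, so Country B prefers to move second.

second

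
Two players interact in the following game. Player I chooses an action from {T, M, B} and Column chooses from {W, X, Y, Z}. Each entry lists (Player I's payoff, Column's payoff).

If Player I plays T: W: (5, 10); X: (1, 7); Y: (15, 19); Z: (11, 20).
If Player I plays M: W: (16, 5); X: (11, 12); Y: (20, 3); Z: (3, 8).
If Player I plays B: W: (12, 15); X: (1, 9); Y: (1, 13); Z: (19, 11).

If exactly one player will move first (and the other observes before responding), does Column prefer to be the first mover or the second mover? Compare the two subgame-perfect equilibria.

second

If Player I leads: Column's best replies are T→Z, M→X, B→W; Player I's induced payoffs 11, 11, 12; outcome (B, W), payoffs (12, 15).
If Column leads: Player I's best replies are W→M, X→M, Y→M, Z→B; Column's induced payoffs 5, 12, 3, 11; outcome (M, X), payoffs (11, 12).
Column gets 12 moving first and 15 moving second, so Column prefers to move second.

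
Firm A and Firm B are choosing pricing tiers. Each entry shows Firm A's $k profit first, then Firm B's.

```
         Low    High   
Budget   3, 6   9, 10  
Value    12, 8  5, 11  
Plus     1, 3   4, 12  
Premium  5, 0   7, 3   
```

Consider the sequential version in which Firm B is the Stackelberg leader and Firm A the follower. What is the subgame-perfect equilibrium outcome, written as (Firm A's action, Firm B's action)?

Solve by backward induction (Firm B leads).
- Low: Firm A compares 3, 12, 1, 5 and picks Value; Firm B would get 8.
- High: Firm A compares 9, 5, 4, 7 and picks Budget; Firm B would get 10.
Maximizing over 8, 10, Firm B chooses High. Subgame-perfect outcome: (Budget, High) with payoffs (9, 10).

(Budget, High)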